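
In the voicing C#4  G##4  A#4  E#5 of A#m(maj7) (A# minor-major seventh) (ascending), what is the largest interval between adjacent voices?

Adjacent intervals: C#4→G##4 = augmented fifth; G##4→A#4 = minor second; A#4→E#5 = perfect fifth.
The largest is C#4 to G##4, an augmented fifth (8 semitones).

augmented fifth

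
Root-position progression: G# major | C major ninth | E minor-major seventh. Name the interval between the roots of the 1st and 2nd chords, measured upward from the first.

The roots are G# and C.
G# up to C is 4 semitones, a half step narrower than a perfect fourth, so the interval is diminished.

diminished 4th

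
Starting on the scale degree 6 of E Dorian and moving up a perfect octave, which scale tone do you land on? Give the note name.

The scale is E F# G A B C# D.
The scale degree 6 is C#; a perfect octave above that is C# — scale degree 6.

C#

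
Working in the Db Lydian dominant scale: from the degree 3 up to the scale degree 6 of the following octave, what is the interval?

perfect 11th

The scale runs Db Eb F G Ab Bb Cb.
That puts F below Bb.
F up to Bb spans 11 letter names and 17 semitones — a perfect eleventh.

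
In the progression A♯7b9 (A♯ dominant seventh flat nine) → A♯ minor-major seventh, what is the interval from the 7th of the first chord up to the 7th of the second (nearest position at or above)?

The 7th of A♯7b9 (A♯ dominant seventh flat nine) is G♯; the 7th of A♯ minor-major seventh is G𝄪.
G♯ up to G𝄪 is 1 semitone, a half step wider than a perfect unison, so the interval is augmented.

augmented unison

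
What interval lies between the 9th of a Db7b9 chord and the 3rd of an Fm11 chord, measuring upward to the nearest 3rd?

Db7b9 has Ebb as its 9th, and Fm11 has Ab as its 3rd.
Ebb up to Ab is 6 semitones, a half step wider than a perfect fourth, so the interval is augmented.

A4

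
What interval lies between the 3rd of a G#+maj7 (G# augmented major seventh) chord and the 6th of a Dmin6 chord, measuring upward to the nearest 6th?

The 3rd of G#+maj7 (G# augmented major seventh) is B#; the 6th of Dmin6 is B.
8 letter names make it an octave; at 11 semitones (a half step narrower than perfect) the quality is diminished.

d8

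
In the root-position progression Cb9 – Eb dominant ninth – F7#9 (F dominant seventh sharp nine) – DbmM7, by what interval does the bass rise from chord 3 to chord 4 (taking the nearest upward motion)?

minor sixth

The roots are F and Db.
6 letter names make it a sixth; at 8 semitones (a half step narrower than major) the quality is minor.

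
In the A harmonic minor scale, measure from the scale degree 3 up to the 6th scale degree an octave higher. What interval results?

perfect eleventh

Spelling the A harmonic minor scale: A B C D E F G#.
Scale degree 3 = C; scale degree 6 (up an octave) = F.
From C to F is 17 semitones, exactly the perfect eleventh.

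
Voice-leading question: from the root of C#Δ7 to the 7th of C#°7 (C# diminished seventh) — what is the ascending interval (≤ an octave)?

diminished 7th

The root of C#Δ7 is C#; the 7th of C#°7 (C# diminished seventh) is Bb.
From C# to Bb: 9 semitones over a seventh = diminished.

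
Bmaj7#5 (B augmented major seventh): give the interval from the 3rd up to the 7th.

B+maj7 is spelled B, D♯, F𝄪, A♯.
That puts D♯ below A♯.
From D♯ to A♯ is 7 semitones, exactly the perfect fifth.

perfect fifth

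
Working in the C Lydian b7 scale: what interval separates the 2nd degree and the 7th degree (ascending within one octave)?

C lydian dominant: C D E F# G A Bb.
That puts D below Bb.
6 letter names make it a sixth; at 8 semitones (a half step narrower than major) the quality is minor.

m6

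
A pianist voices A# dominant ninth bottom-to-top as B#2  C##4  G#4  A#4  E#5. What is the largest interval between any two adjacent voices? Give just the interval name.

Adjacent intervals: B#2→C##4 = major ninth; C##4→G#4 = diminished fifth; G#4→A#4 = major second; A#4→E#5 = perfect fifth.
The largest is B#2 to C##4, a major ninth (14 semitones).

major ninth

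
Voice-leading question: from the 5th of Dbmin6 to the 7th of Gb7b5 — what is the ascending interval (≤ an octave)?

The 5th of Dbmin6 is Ab; the 7th of Gb7b5 is Fb.
From Ab to Fb: 8 semitones over a sixth = minor.

m6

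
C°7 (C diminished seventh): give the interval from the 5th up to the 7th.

minor third

Spelling the chord: C-Eb-Gb-Bbb.
The 5th is Gb and the 7th is Bbb.
From Gb to Bbb: 3 semitones over a third = minor.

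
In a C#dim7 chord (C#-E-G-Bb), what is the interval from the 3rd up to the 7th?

The 3rd is E and the 7th is Bb.
5 letter names make it a fifth; at 6 semitones (a half step narrower than perfect) the quality is diminished.

diminished 5th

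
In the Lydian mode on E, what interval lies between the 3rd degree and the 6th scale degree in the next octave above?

perfect eleventh

The scale runs E F# G# A# B C# D#.
3rd degree = G#; scale degree 6 (up an octave) = C#.
From G# to C# is 17 semitones, exactly the perfect eleventh.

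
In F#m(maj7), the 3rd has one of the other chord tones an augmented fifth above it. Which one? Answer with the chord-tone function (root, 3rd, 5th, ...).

7th

The chord tones of F#mM7 (F# minor-major seventh) are F#–A–C#–E#.
The 3rd is A. An augmented fifth above A is E#.
E# is the chord's 7th.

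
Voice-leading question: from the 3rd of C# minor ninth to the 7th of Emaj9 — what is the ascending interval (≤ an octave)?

M7

C# minor ninth has E as its 3rd, and Emaj9 has D# as its 7th.
E up to D# spans 7 letter names and 11 semitones — a major seventh.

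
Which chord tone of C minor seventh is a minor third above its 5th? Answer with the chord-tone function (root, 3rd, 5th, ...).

7th

Spelling the chord: C-Eb-G-Bb.
The 5th is G. A minor third above G is Bb.
Bb is the chord's 7th.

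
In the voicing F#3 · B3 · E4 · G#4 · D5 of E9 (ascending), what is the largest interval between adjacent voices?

diminished 5th

Adjacent intervals: F#3→B3 = perfect fourth; B3→E4 = perfect fourth; E4→G#4 = major third; G#4→D5 = diminished fifth.
The largest is G#4 to D5, a diminished fifth (6 semitones).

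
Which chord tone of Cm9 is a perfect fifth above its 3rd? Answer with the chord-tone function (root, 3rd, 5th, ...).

The chord tones of C minor ninth are C-Eb-G-Bb-D.
The 3rd is Eb. A perfect fifth above Eb is Bb.
Bb is the chord's 7th.

7th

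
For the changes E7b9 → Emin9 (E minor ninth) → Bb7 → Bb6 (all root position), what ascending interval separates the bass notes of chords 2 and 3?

diminished fifth

The roots are E and Bb.
From E to Bb: 6 semitones over a fifth = diminished.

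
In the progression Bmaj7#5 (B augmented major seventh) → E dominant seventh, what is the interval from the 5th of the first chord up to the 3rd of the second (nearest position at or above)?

minor second

Bmaj7#5 (B augmented major seventh) has F𝄪 as its 5th, and E dominant seventh has G♯ as its 3rd.
2 letter names make it a second; at 1 semitone (a half step narrower than major) the quality is minor.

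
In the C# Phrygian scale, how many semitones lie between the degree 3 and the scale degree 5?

4

The scale is C# D E F# G# A B.
E up to G# is a major third — 4 semitones.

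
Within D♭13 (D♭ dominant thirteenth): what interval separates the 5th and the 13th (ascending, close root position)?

D♭13 is spelled D♭, F, A♭, C♭, E♭, B♭.
5th = A♭; 13th = B♭.
From A♭ to B♭ is 14 semitones, exactly the major ninth.

major ninth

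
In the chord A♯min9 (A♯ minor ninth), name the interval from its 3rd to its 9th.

A♯min9 (A♯ minor ninth): A♯-C♯-E♯-G♯-B♯.
So we need the interval from C♯ up to B♯.
Counting 7 letters and 11 half steps from C♯ gives a major seventh.

major 7th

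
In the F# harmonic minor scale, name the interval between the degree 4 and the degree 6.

m3

Spelling the F# harmonic minor scale: F# G# A B C# D E#.
So we need the interval from B up to D.
B up to D is 3 semitones, a half step narrower than a major third, so the interval is minor.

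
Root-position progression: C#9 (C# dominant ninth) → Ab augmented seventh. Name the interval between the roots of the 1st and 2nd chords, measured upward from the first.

The roots are C# and Ab.
6 letter names make it a sixth; at 7 semitones (a whole step narrower than major) the quality is diminished.

diminished sixth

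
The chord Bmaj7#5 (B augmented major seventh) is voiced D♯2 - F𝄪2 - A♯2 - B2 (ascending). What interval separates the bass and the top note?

m6

The outer voices are D♯2 and B2.
From D♯ to B: 8 semitones over a sixth = minor.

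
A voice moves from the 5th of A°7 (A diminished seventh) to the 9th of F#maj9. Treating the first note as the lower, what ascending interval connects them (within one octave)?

A3

A°7 (A diminished seventh) has Eb as its 5th, and F#maj9 has G# as its 9th.
3 letter names make it a third; at 5 semitones (a half step wider than major) the quality is augmented.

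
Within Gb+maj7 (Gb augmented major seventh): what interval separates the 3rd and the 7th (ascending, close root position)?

The chord tones of Gbmaj7#5 are Gb Bb D F.
3rd = Bb; 7th = F.
Counting 5 letters and 7 half steps from Bb gives a perfect fifth.

perfect fifth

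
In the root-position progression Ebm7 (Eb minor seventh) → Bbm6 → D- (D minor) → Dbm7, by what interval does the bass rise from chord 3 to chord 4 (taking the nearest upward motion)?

diminished octave

The roots are D and Db.
From D to Db: 11 semitones over an octave = diminished.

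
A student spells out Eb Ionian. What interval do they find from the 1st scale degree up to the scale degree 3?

major third

Eb major: Eb F G Ab Bb C D.
That puts Eb below G.
Counting 3 letters and 4 half steps from Eb gives a major third.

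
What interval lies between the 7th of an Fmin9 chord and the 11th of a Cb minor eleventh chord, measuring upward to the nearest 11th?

minor second

The 7th of Fmin9 is Eb; the 11th of Cb minor eleventh is Fb.
From Eb to Fb: 1 semitone over a second = minor.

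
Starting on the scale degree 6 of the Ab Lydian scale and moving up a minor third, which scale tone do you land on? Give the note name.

The scale is Ab Bb C D Eb F G.
The scale degree 6 is F; a minor third above that is Ab — scale degree 1.

Ab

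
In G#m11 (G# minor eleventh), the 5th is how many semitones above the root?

7

G#m11 (G# minor eleventh) is spelled G# B D# F# A# C#.
G# to D# is a perfect fifth: 7 semitones.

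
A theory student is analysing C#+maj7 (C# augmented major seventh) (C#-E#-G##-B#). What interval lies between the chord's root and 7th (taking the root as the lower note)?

M7

So we need the interval from C# up to B#.
C# up to B# spans 7 letter names and 11 semitones — a major seventh.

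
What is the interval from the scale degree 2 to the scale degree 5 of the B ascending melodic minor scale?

perfect fourth

B melodic minor: B C# D E F# G# A#.
That puts C# below F#.
C# up to F# spans 4 letter names and 5 semitones — a perfect fourth.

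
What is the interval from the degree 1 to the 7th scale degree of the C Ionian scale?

Spelling the C Ionian scale: C D E F G A B.
That puts C below B.
From C to B is 11 semitones, exactly the major seventh.

major seventh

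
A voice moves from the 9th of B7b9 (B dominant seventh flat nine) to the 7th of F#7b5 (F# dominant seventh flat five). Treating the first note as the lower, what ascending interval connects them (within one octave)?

major third

B7b9 (B dominant seventh flat nine) has C as its 9th, and F#7b5 (F# dominant seventh flat five) has E as its 7th.
C up to E spans 3 letter names and 4 semitones — a major third.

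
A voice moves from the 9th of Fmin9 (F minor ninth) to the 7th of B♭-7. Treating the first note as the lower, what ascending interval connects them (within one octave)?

minor second

Fmin9 (F minor ninth) has G as its 9th, and B♭-7 has A♭ as its 7th.
From G to A♭: 1 semitone over a second = minor.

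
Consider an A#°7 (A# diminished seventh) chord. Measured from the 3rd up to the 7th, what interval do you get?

diminished fifth

The chord tones of A# diminished seventh are A#, C#, E, G.
That puts C# below G.
5 letter names make it a fifth; at 6 semitones (a half step narrower than perfect) the quality is diminished.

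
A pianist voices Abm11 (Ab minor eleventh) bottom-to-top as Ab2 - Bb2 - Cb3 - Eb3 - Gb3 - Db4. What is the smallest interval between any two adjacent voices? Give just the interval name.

Adjacent intervals: Ab2→Bb2 = major second; Bb2→Cb3 = minor second; Cb3→Eb3 = major third; Eb3→Gb3 = minor third; Gb3→Db4 = perfect fifth.
The smallest is Bb2 to Cb3, a minor second (1 semitone).

minor second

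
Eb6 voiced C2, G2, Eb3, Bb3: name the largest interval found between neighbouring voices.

minor 6th

Adjacent intervals: C2→G2 = perfect fifth; G2→Eb3 = minor sixth; Eb3→Bb3 = perfect fifth.
The largest is G2 to Eb3, a minor sixth (8 semitones).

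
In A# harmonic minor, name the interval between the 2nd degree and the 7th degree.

M6

A# harmonic minor: A# B# C# D# E# F# G##.
2nd degree = B#; 7th scale degree = G##.
From B# to G## is 9 semitones, exactly the major sixth.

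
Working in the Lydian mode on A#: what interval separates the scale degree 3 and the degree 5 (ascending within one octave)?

minor third

A# lydian: A# B# C## D## E# F## G##.
The scale degree 3 is C## and the scale degree 5 is E#.
From C## to E#: 3 semitones over a third = minor.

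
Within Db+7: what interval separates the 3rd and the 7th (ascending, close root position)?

d5

The chord tones of Db augmented seventh are Db F A Cb.
The 3rd is F and the 7th is Cb.
F up to Cb is 6 semitones, a half step narrower than a perfect fifth, so the interval is diminished.
This 3–7 tritone is the characteristic tension at the heart of the dominant sound.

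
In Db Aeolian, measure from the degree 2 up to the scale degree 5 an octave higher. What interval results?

perfect eleventh

Spelling Db Aeolian: Db Eb Fb Gb Ab Bbb Cb.
Degree 2 = Eb; scale degree 5 (up an octave) = Ab.
From Eb to Ab is 17 semitones, exactly the perfect eleventh.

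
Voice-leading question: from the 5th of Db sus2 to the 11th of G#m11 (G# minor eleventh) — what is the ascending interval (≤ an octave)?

augmented third

Db sus2 has Ab as its 5th, and G#m11 (G# minor eleventh) has C# as its 11th.
3 letter names make it a third; at 5 semitones (a half step wider than major) the quality is augmented.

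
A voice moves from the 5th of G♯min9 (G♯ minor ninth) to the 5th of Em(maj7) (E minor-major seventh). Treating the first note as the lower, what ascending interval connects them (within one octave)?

G♯min9 (G♯ minor ninth) has D♯ as its 5th, and Em(maj7) (E minor-major seventh) has B as its 5th.
D♯ up to B is 8 semitones, a half step narrower than a major sixth, so the interval is minor.

minor sixth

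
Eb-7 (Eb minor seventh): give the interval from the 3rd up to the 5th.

Spelling the chord: Eb, Gb, Bb, Db.
So we need the interval from Gb up to Bb.
From Gb to Bb is 4 semitones, exactly the major third.

major third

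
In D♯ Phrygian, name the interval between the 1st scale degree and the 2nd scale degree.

Spelling D♯ Phrygian: D♯ E F♯ G♯ A♯ B C♯.
1st scale degree = D♯; 2nd scale degree = E.
D♯ up to E is 1 semitone, a half step narrower than a major second, so the interval is minor.

minor 2nd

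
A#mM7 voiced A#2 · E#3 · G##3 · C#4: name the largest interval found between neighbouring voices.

perfect fifth

Adjacent intervals: A#2→E#3 = perfect fifth; E#3→G##3 = major third; G##3→C#4 = diminished fourth.
The largest is A#2 to E#3, a perfect fifth (7 semitones).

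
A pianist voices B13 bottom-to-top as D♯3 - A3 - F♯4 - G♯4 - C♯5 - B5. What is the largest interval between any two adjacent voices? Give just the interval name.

minor seventh

Adjacent intervals: D♯3→A3 = diminished fifth; A3→F♯4 = major sixth; F♯4→G♯4 = major second; G♯4→C♯5 = perfect fourth; C♯5→B5 = minor seventh.
The largest is C♯5 to B5, a minor seventh (10 semitones).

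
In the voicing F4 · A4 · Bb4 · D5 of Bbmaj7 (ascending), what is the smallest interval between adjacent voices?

Adjacent intervals: F4→A4 = major third; A4→Bb4 = minor second; Bb4→D5 = major third.
The smallest is A4 to Bb4, a minor second (1 semitone).

minor second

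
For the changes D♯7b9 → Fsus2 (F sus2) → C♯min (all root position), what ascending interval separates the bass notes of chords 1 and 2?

The roots are D♯ and F.
3 letter names make it a third; at 2 semitones (a whole step narrower than major) the quality is diminished.

diminished 3rd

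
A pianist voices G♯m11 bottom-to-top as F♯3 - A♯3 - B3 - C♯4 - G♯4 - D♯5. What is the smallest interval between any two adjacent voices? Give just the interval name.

m2

Adjacent intervals: F♯3→A♯3 = major third; A♯3→B3 = minor second; B3→C♯4 = major second; C♯4→G♯4 = perfect fifth; G♯4→D♯5 = perfect fifth.
The smallest is A♯3 to B3, a minor second (1 semitone).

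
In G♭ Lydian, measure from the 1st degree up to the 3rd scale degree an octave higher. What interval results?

G♭ lydian: G♭ A♭ B♭ C D♭ E♭ F.
So we need the interval from G♭ up to B♭.
Counting 10 letters and 16 half steps from G♭ gives a major tenth.

major tenth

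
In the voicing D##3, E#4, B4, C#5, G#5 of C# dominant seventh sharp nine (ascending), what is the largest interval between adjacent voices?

Adjacent intervals: D##3→E#4 = minor ninth; E#4→B4 = diminished fifth; B4→C#5 = major second; C#5→G#5 = perfect fifth.
The largest is D##3 to E#4, a minor ninth (13 semitones).

minor ninth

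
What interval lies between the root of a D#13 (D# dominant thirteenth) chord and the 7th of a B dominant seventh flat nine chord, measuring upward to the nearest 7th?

diminished fifth

The root of D#13 (D# dominant thirteenth) is D#; the 7th of B dominant seventh flat nine is A.
From D# to A: 6 semitones over a fifth = diminished.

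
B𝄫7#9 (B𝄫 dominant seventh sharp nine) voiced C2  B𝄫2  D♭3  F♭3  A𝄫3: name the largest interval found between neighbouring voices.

diminished seventh

Adjacent intervals: C2→B𝄫2 = diminished seventh; B𝄫2→D♭3 = major third; D♭3→F♭3 = minor third; F♭3→A𝄫3 = minor third.
The largest is C2 to B𝄫2, a diminished seventh (9 semitones).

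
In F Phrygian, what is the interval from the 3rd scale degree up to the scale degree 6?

The scale runs F Gb Ab Bb C Db Eb.
So we need the interval from Ab up to Db.
Ab up to Db spans 4 letter names and 5 semitones — a perfect fourth.

perfect fourth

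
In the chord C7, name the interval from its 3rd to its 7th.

d5

C7 (C dominant seventh) is spelled C–E–G–Bb.
3rd = E; 7th = Bb.
From E to Bb: 6 semitones over a fifth = diminished.
This 3–7 tritone is the characteristic tension at the heart of the dominant sound.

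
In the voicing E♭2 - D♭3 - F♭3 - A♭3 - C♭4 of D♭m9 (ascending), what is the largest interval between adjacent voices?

m7

Adjacent intervals: E♭2→D♭3 = minor seventh; D♭3→F♭3 = minor third; F♭3→A♭3 = major third; A♭3→C♭4 = minor third.
The largest is E♭2 to D♭3, a minor seventh (10 semitones).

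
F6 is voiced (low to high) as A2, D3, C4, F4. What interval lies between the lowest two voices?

Those voices are A2 and D3.
Counting 4 letters and 5 half steps from A gives a perfect fourth.

perfect fourth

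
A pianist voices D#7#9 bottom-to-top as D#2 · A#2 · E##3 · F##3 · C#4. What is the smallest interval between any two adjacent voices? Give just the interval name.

minor second

Adjacent intervals: D#2→A#2 = perfect fifth; A#2→E##3 = augmented fifth; E##3→F##3 = minor second; F##3→C#4 = diminished fifth.
The smallest is E##3 to F##3, a minor second (1 semitone).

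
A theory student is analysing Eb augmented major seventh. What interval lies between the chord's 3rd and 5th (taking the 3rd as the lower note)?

Spelling the chord: Eb G B D.
That puts G below B.
G up to B spans 3 letter names and 4 semitones — a major third.

major third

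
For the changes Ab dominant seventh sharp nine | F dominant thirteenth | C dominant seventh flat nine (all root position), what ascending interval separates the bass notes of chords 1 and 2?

The roots are Ab and F.
From Ab to F is 9 semitones, exactly the major sixth.

major sixth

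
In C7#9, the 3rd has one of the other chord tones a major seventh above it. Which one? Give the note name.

C7#9: C, E, G, B♭, D♯.
The 3rd is E. A major seventh above E is D♯.
D♯ is the chord's 9th.

D#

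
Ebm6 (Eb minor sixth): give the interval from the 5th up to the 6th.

major second

Ebm6: Eb Gb Bb C.
The 5th is Bb and the 6th is C.
Counting 2 letters and 2 half steps from Bb gives a major second.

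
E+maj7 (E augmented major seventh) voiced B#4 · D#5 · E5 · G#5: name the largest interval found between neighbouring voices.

M3

Adjacent intervals: B#4→D#5 = minor third; D#5→E5 = minor second; E5→G#5 = major third.
The largest is E5 to G#5, a major third (4 semitones).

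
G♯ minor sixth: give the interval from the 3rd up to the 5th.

The chord tones of G♯ minor sixth are G♯, B, D♯, E♯.
3rd = B; 5th = D♯.
B up to D♯ spans 3 letter names and 4 semitones — a major third.

major third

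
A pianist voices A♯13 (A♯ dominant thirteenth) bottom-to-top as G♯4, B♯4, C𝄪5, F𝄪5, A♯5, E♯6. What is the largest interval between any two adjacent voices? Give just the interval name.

Adjacent intervals: G♯4→B♯4 = major third; B♯4→C𝄪5 = major second; C𝄪5→F𝄪5 = perfect fourth; F𝄪5→A♯5 = minor third; A♯5→E♯6 = perfect fifth.
The largest is A♯5 to E♯6, a perfect fifth (7 semitones).

perfect fifth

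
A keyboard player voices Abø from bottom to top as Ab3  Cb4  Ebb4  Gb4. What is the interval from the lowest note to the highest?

minor seventh

The outer voices are Ab3 and Gb4.
From Ab to Gb: 10 semitones over a seventh = minor.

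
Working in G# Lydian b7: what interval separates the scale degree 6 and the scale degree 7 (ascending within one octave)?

Spelling G# Lydian b7: G# A# B# C## D# E# F#.
That puts E# below F#.
From E# to F#: 1 semitone over a second = minor.

minor second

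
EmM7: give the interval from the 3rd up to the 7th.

augmented fifth

Spelling the chord: E–G–B–D#.
That puts G below D#.
5 letter names make it a fifth; at 8 semitones (a half step wider than perfect) the quality is augmented.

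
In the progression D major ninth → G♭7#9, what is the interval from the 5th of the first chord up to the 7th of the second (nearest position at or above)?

D major ninth has A as its 5th, and G♭7#9 has F♭ as its 7th.
6 letter names make it a sixth; at 7 semitones (a whole step narrower than major) the quality is diminished.

diminished 6th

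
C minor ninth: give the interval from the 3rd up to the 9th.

major 7th

C minor ninth: C Eb G Bb D.
That puts Eb below D.
From Eb to D is 11 semitones, exactly the major seventh.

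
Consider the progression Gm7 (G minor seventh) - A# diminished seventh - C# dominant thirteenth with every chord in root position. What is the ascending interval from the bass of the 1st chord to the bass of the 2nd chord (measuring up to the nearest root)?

augmented second

The roots are G and A#.
G up to A# is 3 semitones, a half step wider than a major second, so the interval is augmented.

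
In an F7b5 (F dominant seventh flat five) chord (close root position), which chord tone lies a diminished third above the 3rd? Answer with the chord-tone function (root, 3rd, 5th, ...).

F7b5: F-A-C♭-E♭.
The 3rd is A. A diminished third above A is C♭.
C♭ is the chord's 5th.

5th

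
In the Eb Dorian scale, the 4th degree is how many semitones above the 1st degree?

The scale is Eb F Gb Ab Bb C Db.
Eb up to Ab is a perfect fourth — 5 semitones.

5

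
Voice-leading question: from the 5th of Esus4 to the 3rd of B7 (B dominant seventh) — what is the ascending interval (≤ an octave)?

major third

Esus4 has B as its 5th, and B7 (B dominant seventh) has D♯ as its 3rd.
From B to D♯ is 4 semitones, exactly the major third.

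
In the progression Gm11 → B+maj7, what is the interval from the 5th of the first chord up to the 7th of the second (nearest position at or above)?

augmented fifth

Gm11 has D as its 5th, and B+maj7 has A# as its 7th.
From D to A#: 8 semitones over a fifth = augmented.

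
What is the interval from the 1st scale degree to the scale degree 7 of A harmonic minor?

major seventh

A harmonic minor: A B C D E F G#.
So we need the interval from A up to G#.
Counting 7 letters and 11 half steps from A gives a major seventh.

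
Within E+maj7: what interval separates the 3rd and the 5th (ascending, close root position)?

major 3rd

Emaj7#5 is spelled E, G♯, B♯, D♯.
That puts G♯ below B♯.
From G♯ to B♯ is 4 semitones, exactly the major third.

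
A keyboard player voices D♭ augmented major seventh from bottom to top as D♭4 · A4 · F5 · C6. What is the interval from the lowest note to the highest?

major fourteenth

The outer voices are D♭4 and C6.
D♭ up to C spans 14 letter names and 23 semitones — a major fourteenth.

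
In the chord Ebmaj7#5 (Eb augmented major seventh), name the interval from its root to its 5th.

A5

The chord tones of Eb+maj7 (Eb augmented major seventh) are Eb–G–B–D.
So we need the interval from Eb up to B.
5 letter names make it a fifth; at 8 semitones (a half step wider than perfect) the quality is augmented.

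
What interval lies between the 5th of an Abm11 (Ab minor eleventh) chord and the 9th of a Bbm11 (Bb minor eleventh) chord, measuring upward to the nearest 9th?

major sixth

Abm11 (Ab minor eleventh) has Eb as its 5th, and Bbm11 (Bb minor eleventh) has C as its 9th.
From Eb to C is 9 semitones, exactly the major sixth.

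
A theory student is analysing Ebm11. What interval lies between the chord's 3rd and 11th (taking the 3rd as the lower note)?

Ebm11: Eb–Gb–Bb–Db–F–Ab.
So we need the interval from Gb up to Ab.
From Gb to Ab is 14 semitones, exactly the major ninth.

M9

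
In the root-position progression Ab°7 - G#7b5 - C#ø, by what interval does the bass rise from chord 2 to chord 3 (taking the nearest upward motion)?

perfect fourth

The roots are G# and C#.
G# up to C# spans 4 letter names and 5 semitones — a perfect fourth.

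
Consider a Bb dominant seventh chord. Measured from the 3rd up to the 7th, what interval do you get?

diminished fifth

Spelling the chord: Bb D F Ab.
So we need the interval from D up to Ab.
From D to Ab: 6 semitones over a fifth = diminished.
That tritone between 3rd and 7th is what gives the dominant seventh its pull toward resolution.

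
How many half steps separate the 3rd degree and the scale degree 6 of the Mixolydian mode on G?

5

The scale is G A B C D E F.
B up to E is a perfect fourth — 5 semitones.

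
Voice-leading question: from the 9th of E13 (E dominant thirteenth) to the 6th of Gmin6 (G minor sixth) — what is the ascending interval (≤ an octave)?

minor seventh

E13 (E dominant thirteenth) has F# as its 9th, and Gmin6 (G minor sixth) has E as its 6th.
F# up to E is 10 semitones, a half step narrower than a major seventh, so the interval is minor.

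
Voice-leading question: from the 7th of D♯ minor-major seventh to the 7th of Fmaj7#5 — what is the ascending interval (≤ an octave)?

D♯ minor-major seventh has C𝄪 as its 7th, and Fmaj7#5 has E as its 7th.
C𝄪 up to E is 2 semitones, a whole step narrower than a major third, so the interval is diminished.

diminished third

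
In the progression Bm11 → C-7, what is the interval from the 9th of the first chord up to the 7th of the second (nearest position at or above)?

diminished 7th

The 9th of Bm11 is C♯; the 7th of C-7 is B♭.
From C♯ to B♭: 9 semitones over a seventh = diminished.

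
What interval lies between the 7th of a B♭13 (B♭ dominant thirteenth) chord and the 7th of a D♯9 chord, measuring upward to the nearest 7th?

The 7th of B♭13 (B♭ dominant thirteenth) is A♭; the 7th of D♯9 is C♯.
3 letter names make it a third; at 5 semitones (a half step wider than major) the quality is augmented.

A3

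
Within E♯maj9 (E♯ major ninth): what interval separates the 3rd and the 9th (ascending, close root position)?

m7

Spelling the chord: E♯, G𝄪, B♯, D𝄪, F𝄪.
The 3rd is G𝄪 and the 9th is F𝄪.
G𝄪 up to F𝄪 is 10 semitones, a half step narrower than a major seventh, so the interval is minor.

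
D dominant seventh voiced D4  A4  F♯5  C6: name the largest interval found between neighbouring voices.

Adjacent intervals: D4→A4 = perfect fifth; A4→F♯5 = major sixth; F♯5→C6 = diminished fifth.
The largest is A4 to F♯5, a major sixth (9 semitones).

major sixth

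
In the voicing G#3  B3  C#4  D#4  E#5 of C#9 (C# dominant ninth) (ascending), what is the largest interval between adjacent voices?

major 9th

Adjacent intervals: G#3→B3 = minor third; B3→C#4 = major second; C#4→D#4 = major second; D#4→E#5 = major ninth.
The largest is D#4 to E#5, a major ninth (14 semitones).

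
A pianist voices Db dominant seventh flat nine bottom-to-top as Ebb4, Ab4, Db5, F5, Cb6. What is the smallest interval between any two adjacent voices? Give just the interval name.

Adjacent intervals: Ebb4→Ab4 = augmented fourth; Ab4→Db5 = perfect fourth; Db5→F5 = major third; F5→Cb6 = diminished fifth.
The smallest is Db5 to F5, a major third (4 semitones).

major third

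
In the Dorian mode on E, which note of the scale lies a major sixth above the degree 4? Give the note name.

F#

The scale is E F♯ G A B C♯ D.
The degree 4 is A; a major sixth above that is F♯ — scale degree 2.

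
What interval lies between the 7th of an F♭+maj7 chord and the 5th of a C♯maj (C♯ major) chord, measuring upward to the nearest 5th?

augmented third

F♭+maj7 has E♭ as its 7th, and C♯maj (C♯ major) has G♯ as its 5th.
From E♭ to G♯: 5 semitones over a third = augmented.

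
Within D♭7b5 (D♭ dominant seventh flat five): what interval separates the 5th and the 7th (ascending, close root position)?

D♭7b5 is spelled D♭-F-A𝄫-C♭.
The 5th is A𝄫 and the 7th is C♭.
Counting 3 letters and 4 half steps from A𝄫 gives a major third.

M3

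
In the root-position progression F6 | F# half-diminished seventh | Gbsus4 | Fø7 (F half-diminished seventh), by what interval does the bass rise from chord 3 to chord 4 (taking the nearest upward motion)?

The roots are Gb and F.
Gb up to F spans 7 letter names and 11 semitones — a major seventh.

major seventh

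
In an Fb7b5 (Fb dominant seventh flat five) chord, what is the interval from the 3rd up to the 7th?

Fb7b5 (Fb dominant seventh flat five) is spelled Fb, Ab, Cbb, Ebb.
3rd = Ab; 7th = Ebb.
From Ab to Ebb: 6 semitones over a fifth = diminished.
That tritone between 3rd and 7th is what gives the dominant seventh its pull toward resolution.

diminished fifth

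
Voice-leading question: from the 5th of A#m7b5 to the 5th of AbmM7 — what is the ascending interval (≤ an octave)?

diminished octave

A#m7b5 has E as its 5th, and AbmM7 has Eb as its 5th.
E up to Eb is 11 semitones, a half step narrower than a perfect octave, so the interval is diminished.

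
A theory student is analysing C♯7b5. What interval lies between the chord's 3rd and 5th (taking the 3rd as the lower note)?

d3

C♯ dominant seventh flat five: C♯–E♯–G–B.
The 3rd is E♯ and the 5th is G.
3 letter names make it a third; at 2 semitones (a whole step narrower than major) the quality is diminished.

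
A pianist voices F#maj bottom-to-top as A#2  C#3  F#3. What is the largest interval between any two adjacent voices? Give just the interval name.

Adjacent intervals: A#2→C#3 = minor third; C#3→F#3 = perfect fourth.
The largest is C#3 to F#3, a perfect fourth (5 semitones).

perfect fourth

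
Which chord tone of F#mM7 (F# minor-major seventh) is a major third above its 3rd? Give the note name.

C#

F#m(maj7) is spelled F#, A, C#, E#.
The 3rd is A. A major third above A is C#.
C# is the chord's 5th.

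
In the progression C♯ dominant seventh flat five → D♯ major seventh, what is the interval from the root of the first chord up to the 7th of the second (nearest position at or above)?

augmented unison

C♯ dominant seventh flat five has C♯ as its root, and D♯ major seventh has C𝄪 as its 7th.
1 letter names make it a unison; at 1 semitone (a half step wider than perfect) the quality is augmented.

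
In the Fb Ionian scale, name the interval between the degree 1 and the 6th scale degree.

Fb major: Fb Gb Ab Bbb Cb Db Eb.
Degree 1 = Fb; 6th scale degree = Db.
From Fb to Db is 9 semitones, exactly the major sixth.

major 6th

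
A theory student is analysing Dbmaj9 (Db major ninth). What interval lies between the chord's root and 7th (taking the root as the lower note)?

Spelling the chord: Db–F–Ab–C–Eb.
So we need the interval from Db up to C.
Db up to C spans 7 letter names and 11 semitones — a major seventh.

major 7th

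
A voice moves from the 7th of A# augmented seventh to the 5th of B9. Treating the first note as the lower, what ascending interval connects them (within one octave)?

A# augmented seventh has G# as its 7th, and B9 has F# as its 5th.
From G# to F#: 10 semitones over a seventh = minor.

minor seventh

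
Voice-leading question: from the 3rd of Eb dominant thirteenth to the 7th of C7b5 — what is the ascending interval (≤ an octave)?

minor third

Eb dominant thirteenth has G as its 3rd, and C7b5 has Bb as its 7th.
3 letter names make it a third; at 3 semitones (a half step narrower than major) the quality is minor.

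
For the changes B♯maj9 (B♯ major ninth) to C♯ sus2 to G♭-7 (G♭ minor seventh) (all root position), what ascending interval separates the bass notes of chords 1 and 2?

The roots are B♯ and C♯.
From B♯ to C♯: 1 semitone over a second = minor.

m2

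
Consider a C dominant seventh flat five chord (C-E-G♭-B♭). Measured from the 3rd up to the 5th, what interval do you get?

diminished third

That puts E below G♭.
3 letter names make it a third; at 2 semitones (a whole step narrower than major) the quality is diminished.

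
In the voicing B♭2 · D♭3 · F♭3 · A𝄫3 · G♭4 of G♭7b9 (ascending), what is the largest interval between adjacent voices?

Adjacent intervals: B♭2→D♭3 = minor third; D♭3→F♭3 = minor third; F♭3→A𝄫3 = minor third; A𝄫3→G♭4 = major seventh.
The largest is A𝄫3 to G♭4, a major seventh (11 semitones).

major seventh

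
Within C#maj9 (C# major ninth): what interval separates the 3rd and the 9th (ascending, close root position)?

m7

C#maj9 (C# major ninth): C#–E#–G#–B#–D#.
So we need the interval from E# up to D#.
E# up to D# is 10 semitones, a half step narrower than a major seventh, so the interval is minor.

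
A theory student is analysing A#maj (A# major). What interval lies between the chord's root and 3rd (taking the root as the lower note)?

Spelling the chord: A# C## E#.
Root = A#; 3rd = C##.
A# up to C## spans 3 letter names and 4 semitones — a major third.

major third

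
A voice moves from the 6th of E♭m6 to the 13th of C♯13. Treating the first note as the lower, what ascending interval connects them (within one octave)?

The 6th of E♭m6 is C; the 13th of C♯13 is A♯.
6 letter names make it a sixth; at 10 semitones (a half step wider than major) the quality is augmented.

augmented sixth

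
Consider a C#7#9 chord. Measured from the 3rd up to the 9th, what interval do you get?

Spelling the chord: C#–E#–G#–B–D##.
3rd = E#; 9th = D##.
Counting 7 letters and 11 half steps from E# gives a major seventh.

major 7th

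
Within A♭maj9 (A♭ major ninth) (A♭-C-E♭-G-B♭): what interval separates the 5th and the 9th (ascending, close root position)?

So we need the interval from E♭ up to B♭.
Counting 5 letters and 7 half steps from E♭ gives a perfect fifth.

perfect 5th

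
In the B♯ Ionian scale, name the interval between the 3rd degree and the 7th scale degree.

The scale runs B♯ C𝄪 D𝄪 E♯ F𝄪 G𝄪 A𝄪.
That puts D𝄪 below A𝄪.
Counting 5 letters and 7 half steps from D𝄪 gives a perfect fifth.

perfect fifth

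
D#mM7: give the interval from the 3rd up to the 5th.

The chord tones of D#m(maj7) (D# minor-major seventh) are D#–F#–A#–C##.
That puts F# below A#.
From F# to A# is 4 semitones, exactly the major third.

major third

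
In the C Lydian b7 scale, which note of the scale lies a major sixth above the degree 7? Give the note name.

The scale is C D E F# G A Bb.
The degree 7 is Bb; a major sixth above that is G — scale degree 5.

G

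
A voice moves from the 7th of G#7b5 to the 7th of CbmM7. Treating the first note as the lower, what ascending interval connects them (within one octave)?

diminished fourth

G#7b5 has F# as its 7th, and CbmM7 has Bb as its 7th.
F# up to Bb is 4 semitones, a half step narrower than a perfect fourth, so the interval is diminished.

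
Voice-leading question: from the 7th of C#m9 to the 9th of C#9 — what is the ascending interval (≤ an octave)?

C#m9 has B as its 7th, and C#9 has D# as its 9th.
Counting 3 letters and 4 half steps from B gives a major third.

major third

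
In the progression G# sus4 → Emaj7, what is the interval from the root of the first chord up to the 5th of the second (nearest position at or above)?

G# sus4 has G# as its root, and Emaj7 has B as its 5th.
From G# to B: 3 semitones over a third = minor.

minor 3rd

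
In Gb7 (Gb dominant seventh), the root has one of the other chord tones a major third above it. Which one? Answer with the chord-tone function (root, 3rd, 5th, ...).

Spelling the chord: Gb, Bb, Db, Fb.
The root is Gb. A major third above Gb is Bb.
Bb is the chord's 3rd.

3rd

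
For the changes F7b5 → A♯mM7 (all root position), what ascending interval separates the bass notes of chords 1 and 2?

augmented third

The roots are F and A♯.
From F to A♯: 5 semitones over a third = augmented.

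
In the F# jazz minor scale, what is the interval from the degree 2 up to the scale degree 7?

The scale runs F# G# A B C# D# E#.
Degree 2 = G#; 7th scale degree = E#.
G# up to E# spans 6 letter names and 9 semitones — a major sixth.

major sixth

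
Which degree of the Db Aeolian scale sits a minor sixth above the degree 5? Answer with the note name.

The scale is Db Eb Fb Gb Ab Bbb Cb.
The degree 5 is Ab; a minor sixth above that is Fb — scale degree 3.

Fb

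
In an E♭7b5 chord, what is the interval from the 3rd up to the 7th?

E♭7b5 (E♭ dominant seventh flat five): E♭-G-B𝄫-D♭.
That puts G below D♭.
From G to D♭: 6 semitones over a fifth = diminished.
This 3–7 tritone is the characteristic tension at the heart of the dominant sound.

diminished fifth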